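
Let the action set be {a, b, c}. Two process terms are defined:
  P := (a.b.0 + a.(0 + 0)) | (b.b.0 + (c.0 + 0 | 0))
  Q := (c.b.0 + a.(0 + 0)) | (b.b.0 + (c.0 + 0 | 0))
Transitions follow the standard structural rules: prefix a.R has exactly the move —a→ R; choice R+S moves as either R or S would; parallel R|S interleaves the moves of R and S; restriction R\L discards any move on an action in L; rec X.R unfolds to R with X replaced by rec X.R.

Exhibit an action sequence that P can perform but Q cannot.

Reachable graph of P (12 states):
  s0 = (a.b.0 + a.(0 + 0)) | (b.b.0 + (c.0 + 0 | 0)) has moves -a-> s1, -a-> s2, -b-> s3, -c-> s4
  s1 = (0 + 0) | (b.b.0 + (c.0 + 0 | 0)) has moves -b-> s5, -c-> s6
  s2 = b.0 | (b.b.0 + (c.0 + 0 | 0)) has moves -b-> s7, -b-> s8, -c-> s9
  s3 = (a.b.0 + a.(0 + 0)) | b.0 has moves -a-> s5, -a-> s8, -b-> s4
  s4 = (a.b.0 + a.(0 + 0)) | 0 has moves -a-> s6, -a-> s9
  s5 = (0 + 0) | b.0 has moves -b-> s6
  s6 = (0 + 0) | 0 has moves stopped
  s7 = 0 | (b.b.0 + (c.0 + 0 | 0)) has moves -b-> s10, -c-> s11
  s8 = b.0 | b.0 has moves -b-> s10, -b-> s9
  s9 = b.0 | 0 has moves -b-> s11
  s10 = 0 | b.0 has moves -b-> s11
  s11 = 0 | 0 has moves stopped
Reachable graph of Q (12 states):
  t0 = (c.b.0 + a.(0 + 0)) | (b.b.0 + (c.0 + 0 | 0)) has moves -a-> t1, -b-> t2, -c-> t3, -c-> t4
  t1 = (0 + 0) | (b.b.0 + (c.0 + 0 | 0)) has moves -b-> t5, -c-> t6
  t2 = (c.b.0 + a.(0 + 0)) | b.0 has moves -a-> t5, -b-> t3, -c-> t7
  t3 = (c.b.0 + a.(0 + 0)) | 0 has moves -a-> t6, -c-> t8
  t4 = b.0 | (b.b.0 + (c.0 + 0 | 0)) has moves -b-> t7, -b-> t9, -c-> t8
  t5 = (0 + 0) | b.0 has moves -b-> t6
  t6 = (0 + 0) | 0 has moves stopped
  t7 = b.0 | b.0 has moves -b-> t10, -b-> t8
  t8 = b.0 | 0 has moves -b-> t11
  t9 = 0 | (b.b.0 + (c.0 + 0 | 0)) has moves -b-> t10, -c-> t11
  t10 = 0 | b.0 has moves -b-> t11
  t11 = 0 | 0 has moves stopped
Run σ = ⟨abc⟩ on P: start {s0}
  after a @ step 1: {s1, s2}
  after b @ step 2: {s5, s7, s8}
  after c @ step 3: {s11}
  ✓ P
Run σ = ⟨abc⟩ on Q: start {t0}
  after a @ step 1: {t1}
  after b @ step 2: {t5}
  after c @ step 3: ∅ (Q stuck)

abc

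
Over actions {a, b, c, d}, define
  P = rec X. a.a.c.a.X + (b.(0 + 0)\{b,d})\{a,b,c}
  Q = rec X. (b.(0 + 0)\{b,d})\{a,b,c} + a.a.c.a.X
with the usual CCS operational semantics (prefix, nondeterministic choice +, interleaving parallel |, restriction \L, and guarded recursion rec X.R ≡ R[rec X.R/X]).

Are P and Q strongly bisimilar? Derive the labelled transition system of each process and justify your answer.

LTS(P): 4 reachable states
  m0 = rec X. a.a.c.a.X + (b.(0 + 0)\{b,d})\{a,b,c} ⊢ --a--▸ m1
  m1 = a.c.a.(rec X. a.a.c.a.X + (b.(0 + 0)\{b,d})\{a,b,c}) ⊢ --a--▸ m2
  m2 = c.a.(rec X. a.a.c.a.X + (b.(0 + 0)\{b,d})\{a,b,c}) ⊢ --c--▸ m3
  m3 = a.(rec X. a.a.c.a.X + (b.(0 + 0)\{b,d})\{a,b,c}) ⊢ --a--▸ m0
LTS(Q): 4 reachable states
  n0 = rec X. (b.(0 + 0)\{b,d})\{a,b,c} + a.a.c.a.X ⊢ --a--▸ n1
  n1 = a.c.a.(rec X. (b.(0 + 0)\{b,d})\{a,b,c} + a.a.c.a.X) ⊢ --a--▸ n2
  n2 = c.a.(rec X. (b.(0 + 0)\{b,d})\{a,b,c} + a.a.c.a.X) ⊢ --c--▸ n3
  n3 = a.(rec X. (b.(0 + 0)\{b,d})\{a,b,c} + a.a.c.a.X) ⊢ --a--▸ n0
Coarsest stable partition (strong bisimilarity classes):
  B0 = {m0, n0}
  B1 = {m1, n1}
  B2 = {m2, n2}
  B3 = {m3, n3}
m0 ∈ B0, n0 ∈ B0 → same block

bisimilar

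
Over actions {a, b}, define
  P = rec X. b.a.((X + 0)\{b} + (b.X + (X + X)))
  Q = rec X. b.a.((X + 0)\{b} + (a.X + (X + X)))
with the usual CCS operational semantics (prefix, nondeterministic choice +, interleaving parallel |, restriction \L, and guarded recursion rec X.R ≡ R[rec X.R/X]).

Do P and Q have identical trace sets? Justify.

Reachable graph of P (3 states):
  m0 = rec X. b.a.((X + 0)\{b} + (b.X + (X + X))) :: —b→ m1
  m1 = a.(((rec X. b.a.((X + 0)\{b} + (b.X + (X + X)))) + 0)\{b} + (b.(rec X. b.a.((X + 0)\{b} + (b.X + (X + X)))) + ((rec X. b.a.((X + 0)\{b} + (b.X + (X + X)))) + (rec X. b.a.((X + 0)\{b} + (b.X + (X + X))))))) :: —a→ m2
  m2 = ((rec X. b.a.((X + 0)\{b} + (b.X + (X + X)))) + 0)\{b} + (b.(rec X. b.a.((X + 0)\{b} + (b.X + (X + X)))) + ((rec X. b.a.((X + 0)\{b} + (b.X + (X + X)))) + (rec X. b.a.((X + 0)\{b} + (b.X + (X + X)))))) :: —b→ m0, —b→ m1
Reachable graph of Q (3 states):
  n0 = rec X. b.a.((X + 0)\{b} + (a.X + (X + X))) :: —b→ n1
  n1 = a.(((rec X. b.a.((X + 0)\{b} + (a.X + (X + X)))) + 0)\{b} + (a.(rec X. b.a.((X + 0)\{b} + (a.X + (X + X)))) + ((rec X. b.a.((X + 0)\{b} + (a.X + (X + X)))) + (rec X. b.a.((X + 0)\{b} + (a.X + (X + X))))))) :: —a→ n2
  n2 = ((rec X. b.a.((X + 0)\{b} + (a.X + (X + X)))) + 0)\{b} + (a.(rec X. b.a.((X + 0)\{b} + (a.X + (X + X)))) + ((rec X. b.a.((X + 0)\{b} + (a.X + (X + X)))) + (rec X. b.a.((X + 0)\{b} + (a.X + (X + X)))))) :: —a→ n0, —b→ n1
Trace ⟨babb⟩ through P, begin at {m0}:
  [1] b ⇒ {m1}
  [2] a ⇒ {m2}
  [3] b ⇒ {m0, m1}
  [4] b ⇒ {m1}
  ✓ P
Trace ⟨babb⟩ through Q, begin at {n0}:
  [1] b ⇒ {n1}
  [2] a ⇒ {n2}
  [3] b ⇒ {n1}
  [4] b ⇒ ∅  — Q cannot continue

traces(P) ≠ traces(Q) — witness ⟨babb⟩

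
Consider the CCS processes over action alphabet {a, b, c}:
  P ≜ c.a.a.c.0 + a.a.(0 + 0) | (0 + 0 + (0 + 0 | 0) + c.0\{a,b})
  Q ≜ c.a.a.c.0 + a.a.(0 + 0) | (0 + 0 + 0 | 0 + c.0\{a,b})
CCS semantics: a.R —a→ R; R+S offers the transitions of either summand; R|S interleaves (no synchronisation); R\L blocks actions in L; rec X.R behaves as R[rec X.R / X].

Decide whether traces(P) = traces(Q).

traces(P) = traces(Q)

Reachable graph of P (10 states):
  u0 = c.a.a.c.0 + a.a.(0 + 0) | (0 + 0 + (0 + 0 | 0) + c.0\{a,b}) → =a=> u1, =c=> u2, =c=> u3
  u1 = a.(0 + 0) | (0 + 0 + (0 + 0 | 0) + c.0\{a,b}) → =a=> u4, =c=> u5
  u2 = a.a.(0 + 0) | 0\{a,b} → =a=> u5
  u3 = a.a.c.0 → =a=> u6
  u4 = (0 + 0) | (0 + 0 + (0 + 0 | 0) + c.0\{a,b}) → =c=> u7
  u5 = a.(0 + 0) | 0\{a,b} → =a=> u7
  u6 = a.c.0 → =a=> u8
  u7 = (0 + 0) | 0\{a,b} → ·
  u8 = c.0 → =c=> u9
  u9 = 0 → ·
Reachable graph of Q (10 states):
  v0 = c.a.a.c.0 + a.a.(0 + 0) | (0 + 0 + 0 | 0 + c.0\{a,b}) → =a=> v1, =c=> v2, =c=> v3
  v1 = a.(0 + 0) | (0 + 0 + 0 | 0 + c.0\{a,b}) → =a=> v4, =c=> v5
  v2 = a.a.(0 + 0) | 0\{a,b} → =a=> v5
  v3 = a.a.c.0 → =a=> v6
  v4 = (0 + 0) | (0 + 0 + 0 | 0 + c.0\{a,b}) → =c=> v7
  v5 = a.(0 + 0) | 0\{a,b} → =a=> v7
  v6 = a.c.0 → =a=> v8
  v7 = (0 + 0) | 0\{a,b} → ·
  v8 = c.0 → =c=> v9
  v9 = 0 → ·
Bisimilarity quotient blocks:
  B0 = {u0, v0}
  B1 = {u2, v2}
  B2 = {u5, v5}
  B3 = {u7, u9, v7, v9}
  B4 = {u1, v1}
  B5 = {u4, u8, v4, v8}
  B6 = {u3, v3}
  B7 = {u6, v6}
u0 ∈ B0, v0 ∈ B0 → same block
Bisimilar ⇒ trace-equivalent.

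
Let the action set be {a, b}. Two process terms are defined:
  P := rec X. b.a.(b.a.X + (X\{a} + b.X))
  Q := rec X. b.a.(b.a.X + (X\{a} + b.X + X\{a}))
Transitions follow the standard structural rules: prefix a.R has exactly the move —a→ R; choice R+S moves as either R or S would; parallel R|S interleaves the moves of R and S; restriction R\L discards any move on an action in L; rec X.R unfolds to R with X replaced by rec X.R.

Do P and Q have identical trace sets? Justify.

trace-equivalent

LTS(P): 5 reachable states
  p0 = rec X. b.a.(b.a.X + (X\{a} + b.X)) ⊢ =b=> p1
  p1 = a.(b.a.(rec X. b.a.(b.a.X + (X\{a} + b.X))) + ((rec X. b.a.(b.a.X + (X\{a} + b.X)))\{a} + b.(rec X. b.a.(b.a.X + (X\{a} + b.X))))) ⊢ =a=> p2
  p2 = b.a.(rec X. b.a.(b.a.X + (X\{a} + b.X))) + ((rec X. b.a.(b.a.X + (X\{a} + b.X)))\{a} + b.(rec X. b.a.(b.a.X + (X\{a} + b.X)))) ⊢ =b=> p0, =b=> p3, =b=> p4
  p3 = (a.(b.a.(rec X. b.a.(b.a.X + (X\{a} + b.X))) + ((rec X. b.a.(b.a.X + (X\{a} + b.X)))\{a} + b.(rec X. b.a.(b.a.X + (X\{a} + b.X))))))\{a} ⊢ deadlocked
  p4 = a.(rec X. b.a.(b.a.X + (X\{a} + b.X))) ⊢ =a=> p0
LTS(Q): 5 reachable states
  q0 = rec X. b.a.(b.a.X + (X\{a} + b.X + X\{a})) ⊢ =b=> q1
  q1 = a.(b.a.(rec X. b.a.(b.a.X + (X\{a} + b.X + X\{a}))) + ((rec X. b.a.(b.a.X + (X\{a} + b.X + X\{a})))\{a} + b.(rec X. b.a.(b.a.X + (X\{a} + b.X + X\{a}))) + (rec X. b.a.(b.a.X + (X\{a} + b.X + X\{a})))\{a})) ⊢ =a=> q2
  q2 = b.a.(rec X. b.a.(b.a.X + (X\{a} + b.X + X\{a}))) + ((rec X. b.a.(b.a.X + (X\{a} + b.X + X\{a})))\{a} + b.(rec X. b.a.(b.a.X + (X\{a} + b.X + X\{a}))) + (rec X. b.a.(b.a.X + (X\{a} + b.X + X\{a})))\{a}) ⊢ =b=> q0, =b=> q3, =b=> q4
  q3 = (a.(b.a.(rec X. b.a.(b.a.X + (X\{a} + b.X + X\{a}))) + ((rec X. b.a.(b.a.X + (X\{a} + b.X + X\{a})))\{a} + b.(rec X. b.a.(b.a.X + (X\{a} + b.X + X\{a}))) + (rec X. b.a.(b.a.X + (X\{a} + b.X + X\{a})))\{a})))\{a} ⊢ deadlocked
  q4 = a.(rec X. b.a.(b.a.X + (X\{a} + b.X + X\{a}))) ⊢ =a=> q0
Partition-refinement fixed point:
  B0 = {p0, q0}
  B1 = {p1, q1}
  B2 = {p2, q2}
  B3 = {p4, q4}
  B4 = {p3, q3}
p0 ∈ B0, q0 ∈ B0 → same block
Bisimilar ⇒ trace-equivalent.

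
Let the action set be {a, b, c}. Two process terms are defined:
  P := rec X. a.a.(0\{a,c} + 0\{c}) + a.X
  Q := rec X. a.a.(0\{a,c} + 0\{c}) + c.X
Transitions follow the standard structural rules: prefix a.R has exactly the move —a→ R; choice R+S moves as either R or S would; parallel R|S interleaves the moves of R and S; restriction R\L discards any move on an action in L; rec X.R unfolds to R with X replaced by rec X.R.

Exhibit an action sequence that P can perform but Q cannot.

P's transition system — 3 states:
  p0 = rec X. a.a.(0\{a,c} + 0\{c}) + a.X ⊢ -a-> p0, -a-> p1
  p1 = a.(0\{a,c} + 0\{c}) ⊢ -a-> p2
  p2 = 0\{a,c} + 0\{c} ⊢ stopped
Q's transition system — 3 states:
  q0 = rec X. a.a.(0\{a,c} + 0\{c}) + c.X ⊢ -a-> q1, -c-> q0
  q1 = a.(0\{a,c} + 0\{c}) ⊢ -a-> q2
  q2 = 0\{a,c} + 0\{c} ⊢ stopped
Executing aaa from P (initial set {p0}):
  [1] a ⇒ {p0, p1}
  [2] a ⇒ {p0, p1, p2}
  [3] a ⇒ {p0, p1, p2}
  — P admits the full trace.
Executing aaa from Q (initial set {q0}):
  [1] a ⇒ {q1}
  [2] a ⇒ {q2}
  [3] a ⇒ ∅ (Q stuck)

aaa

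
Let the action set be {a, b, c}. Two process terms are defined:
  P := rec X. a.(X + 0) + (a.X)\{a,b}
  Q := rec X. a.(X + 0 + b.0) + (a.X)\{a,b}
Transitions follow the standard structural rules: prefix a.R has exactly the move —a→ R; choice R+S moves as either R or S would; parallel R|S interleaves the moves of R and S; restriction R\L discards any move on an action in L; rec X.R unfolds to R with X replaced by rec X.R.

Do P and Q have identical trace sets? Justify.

Reachable graph of P (2 states):
  m0 = rec X. a.(X + 0) + (a.X)\{a,b} has moves --a--▸ m1
  m1 = (rec X. a.(X + 0) + (a.X)\{a,b}) + 0 has moves --a--▸ m1
Reachable graph of Q (3 states):
  n0 = rec X. a.(X + 0 + b.0) + (a.X)\{a,b} has moves --a--▸ n1
  n1 = (rec X. a.(X + 0 + b.0) + (a.X)\{a,b}) + 0 + b.0 has moves --a--▸ n1, --b--▸ n2
  n2 = 0 has moves stopped
Trace ⟨ab⟩ through Q, begin at {n0}:
  [1] a ⇒ {n1}
  [2] b ⇒ {n2}
  Q completes σ.
Trace ⟨ab⟩ through P, begin at {m0}:
  [1] a ⇒ {m1}
  [2] b ⇒ ∅  — P cannot continue

NO — witness ⟨ab⟩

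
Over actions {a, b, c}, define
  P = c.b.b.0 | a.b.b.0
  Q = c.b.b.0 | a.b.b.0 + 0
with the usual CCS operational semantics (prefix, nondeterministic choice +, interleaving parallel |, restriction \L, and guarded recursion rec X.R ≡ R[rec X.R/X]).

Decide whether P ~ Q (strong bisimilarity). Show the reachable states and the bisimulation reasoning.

P's transition system — 16 states:
  m0 = c.b.b.0 | a.b.b.0 → --a--▸ m1, --c--▸ m2
  m1 = c.b.b.0 | b.b.0 → --b--▸ m3, --c--▸ m4
  m2 = b.b.0 | a.b.b.0 → --a--▸ m4, --b--▸ m5
  m3 = c.b.b.0 | b.0 → --b--▸ m6, --c--▸ m7
  m4 = b.b.0 | b.b.0 → --b--▸ m7, --b--▸ m8
  m5 = b.0 | a.b.b.0 → --a--▸ m8, --b--▸ m9
  m6 = c.b.b.0 | 0 → --c--▸ m10
  m7 = b.b.0 | b.0 → --b--▸ m10, --b--▸ m11
  m8 = b.0 | b.b.0 → --b--▸ m11, --b--▸ m12
  m9 = 0 | a.b.b.0 → --a--▸ m12
  m10 = b.b.0 | 0 → --b--▸ m13
  m11 = b.0 | b.0 → --b--▸ m13, --b--▸ m14
  m12 = 0 | b.b.0 → --b--▸ m14
  m13 = b.0 | 0 → --b--▸ m15
  m14 = 0 | b.0 → --b--▸ m15
  m15 = 0 | 0 → stopped
Q's transition system — 16 states:
  n0 = c.b.b.0 | a.b.b.0 + 0 → --a--▸ n1, --c--▸ n2
  n1 = c.b.b.0 | b.b.0 → --b--▸ n3, --c--▸ n4
  n2 = b.b.0 | a.b.b.0 → --a--▸ n4, --b--▸ n5
  n3 = c.b.b.0 | b.0 → --b--▸ n6, --c--▸ n7
  n4 = b.b.0 | b.b.0 → --b--▸ n7, --b--▸ n8
  n5 = b.0 | a.b.b.0 → --a--▸ n8, --b--▸ n9
  n6 = c.b.b.0 | 0 → --c--▸ n10
  n7 = b.b.0 | b.0 → --b--▸ n10, --b--▸ n11
  n8 = b.0 | b.b.0 → --b--▸ n11, --b--▸ n12
  n9 = 0 | a.b.b.0 → --a--▸ n12
  n10 = b.b.0 | 0 → --b--▸ n13
  n11 = b.0 | b.0 → --b--▸ n13, --b--▸ n14
  n12 = 0 | b.b.0 → --b--▸ n14
  n13 = b.0 | 0 → --b--▸ n15
  n14 = 0 | b.0 → --b--▸ n15
  n15 = 0 | 0 → stopped
Partition-refinement fixed point:
  B0 = {m0, n0}
  B1 = {m2, n2}
  B2 = {m5, n5}
  B3 = {m7, m8, n7, n8}
  B4 = {m10, m11, m12, n10, n11, n12}
  B5 = {m13, m14, n13, n14}
  B6 = {m15, n15}
  B7 = {m9, n9}
  B8 = {m4, n4}
  B9 = {m1, n1}
  B10 = {m3, n3}
  B11 = {m6, n6}
m0 ∈ B0, n0 ∈ B0 → same block

YES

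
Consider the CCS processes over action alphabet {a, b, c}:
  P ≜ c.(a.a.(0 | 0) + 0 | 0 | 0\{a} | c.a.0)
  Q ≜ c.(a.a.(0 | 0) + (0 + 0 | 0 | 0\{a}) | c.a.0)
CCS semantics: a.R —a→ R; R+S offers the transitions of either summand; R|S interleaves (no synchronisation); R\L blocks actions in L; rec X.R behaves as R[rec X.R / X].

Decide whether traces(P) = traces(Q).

trace-equivalent

Reachable graph of P (6 states):
  m0 = c.(a.a.(0 | 0) + 0 | 0 | 0\{a} | c.a.0) ⊢ =c=> m1
  m1 = a.a.(0 | 0) + 0 | 0 | 0\{a} | c.a.0 ⊢ =a=> m2, =c=> m3
  m2 = a.(0 | 0) ⊢ =a=> m4
  m3 = 0 | 0 | 0\{a} | a.0 ⊢ =a=> m5
  m4 = 0 | 0 ⊢ ·
  m5 = 0 | 0 | 0\{a} | 0 ⊢ ·
Reachable graph of Q (6 states):
  n0 = c.(a.a.(0 | 0) + (0 + 0 | 0 | 0\{a}) | c.a.0) ⊢ =c=> n1
  n1 = a.a.(0 | 0) + (0 + 0 | 0 | 0\{a}) | c.a.0 ⊢ =a=> n2, =c=> n3
  n2 = a.(0 | 0) ⊢ =a=> n4
  n3 = (0 + 0 | 0 | 0\{a}) | a.0 ⊢ =a=> n5
  n4 = 0 | 0 ⊢ ·
  n5 = (0 + 0 | 0 | 0\{a}) | 0 ⊢ ·
Partition-refinement fixed point:
  B0 = {m0, n0}
  B1 = {m1, n1}
  B2 = {m2, m3, n2, n3}
  B3 = {m4, m5, n4, n5}
m0 ∈ B0, n0 ∈ B0 → same block
Bisimilar ⇒ trace-equivalent.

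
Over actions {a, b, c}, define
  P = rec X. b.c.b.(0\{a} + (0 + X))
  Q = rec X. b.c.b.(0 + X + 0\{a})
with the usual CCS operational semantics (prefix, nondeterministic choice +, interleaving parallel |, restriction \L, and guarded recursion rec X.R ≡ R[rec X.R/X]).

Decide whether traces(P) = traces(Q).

P's transition system — 4 states:
  m0 = rec X. b.c.b.(0\{a} + (0 + X)) | ··b··> m1
  m1 = c.b.(0\{a} + (0 + (rec X. b.c.b.(0\{a} + (0 + X))))) | ··c··> m2
  m2 = b.(0\{a} + (0 + (rec X. b.c.b.(0\{a} + (0 + X))))) | ··b··> m3
  m3 = 0\{a} + (0 + (rec X. b.c.b.(0\{a} + (0 + X)))) | ··b··> m1
Q's transition system — 4 states:
  n0 = rec X. b.c.b.(0 + X + 0\{a}) | ··b··> n1
  n1 = c.b.(0 + (rec X. b.c.b.(0 + X + 0\{a})) + 0\{a}) | ··c··> n2
  n2 = b.(0 + (rec X. b.c.b.(0 + X + 0\{a})) + 0\{a}) | ··b··> n3
  n3 = 0 + (rec X. b.c.b.(0 + X + 0\{a})) + 0\{a} | ··b··> n1
Bisimilarity quotient blocks:
  B0 = {m0, m3, n0, n3}
  B1 = {m1, n1}
  B2 = {m2, n2}
m0 ∈ B0, n0 ∈ B0 → same block
Bisimilar ⇒ trace-equivalent.

YES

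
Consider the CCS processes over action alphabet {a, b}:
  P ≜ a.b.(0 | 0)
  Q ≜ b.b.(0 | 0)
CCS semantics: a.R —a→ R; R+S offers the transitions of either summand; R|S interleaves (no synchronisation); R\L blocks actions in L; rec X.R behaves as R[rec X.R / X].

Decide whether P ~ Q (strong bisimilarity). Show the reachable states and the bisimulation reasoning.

P's transition system — 3 states:
  s0 = a.b.(0 | 0) → -a-> s1
  s1 = b.(0 | 0) → -b-> s2
  s2 = 0 | 0 → stopped
Q's transition system — 3 states:
  t0 = b.b.(0 | 0) → -b-> t1
  t1 = b.(0 | 0) → -b-> t2
  t2 = 0 | 0 → stopped
Bisimilarity quotient blocks:
  B0 = {s0}
  B1 = {s1, t1}
  B2 = {s2, t2}
  B3 = {t0}
s0 ∈ B0, t0 ∈ B3 → different blocks

P ≁ Q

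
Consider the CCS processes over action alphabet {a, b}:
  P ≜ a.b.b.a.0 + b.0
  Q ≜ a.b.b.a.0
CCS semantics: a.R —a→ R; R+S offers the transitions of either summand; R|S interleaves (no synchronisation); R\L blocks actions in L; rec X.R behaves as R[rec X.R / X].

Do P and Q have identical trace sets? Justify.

traces(P) ≠ traces(Q) — witness ⟨b⟩

P's transition system — 5 states:
  p0 = a.b.b.a.0 + b.0 | -a-> p1, -b-> p2
  p1 = b.b.a.0 | -b-> p3
  p2 = 0 | stopped
  p3 = b.a.0 | -b-> p4
  p4 = a.0 | -a-> p2
Q's transition system — 5 states:
  q0 = a.b.b.a.0 | -a-> q1
  q1 = b.b.a.0 | -b-> q2
  q2 = b.a.0 | -b-> q3
  q3 = a.0 | -a-> q4
  q4 = 0 | stopped
Run σ = ⟨b⟩ on P: start {p0}
  step 1 (b): {p2}
  ✓ P
Run σ = ⟨b⟩ on Q: start {q0}
  step 1 (b): ∅ (Q stuck)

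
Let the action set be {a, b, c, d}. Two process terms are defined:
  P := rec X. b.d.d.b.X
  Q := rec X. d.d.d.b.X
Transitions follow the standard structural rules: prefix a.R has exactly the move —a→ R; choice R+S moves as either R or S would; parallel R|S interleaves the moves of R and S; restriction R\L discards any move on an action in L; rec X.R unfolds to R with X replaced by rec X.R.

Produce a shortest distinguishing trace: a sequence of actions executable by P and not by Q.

b

LTS(P): 4 reachable states
  p0 = rec X. b.d.d.b.X | —b→ p1
  p1 = d.d.b.(rec X. b.d.d.b.X) | —d→ p2
  p2 = d.b.(rec X. b.d.d.b.X) | —d→ p3
  p3 = b.(rec X. b.d.d.b.X) | —b→ p0
LTS(Q): 4 reachable states
  q0 = rec X. d.d.d.b.X | —d→ q1
  q1 = d.d.b.(rec X. d.d.d.b.X) | —d→ q2
  q2 = d.b.(rec X. d.d.d.b.X) | —d→ q3
  q3 = b.(rec X. d.d.d.b.X) | —b→ q0
Run σ = ⟨b⟩ on P: start {p0}
  step 1 (b): {p1}
  — P admits the full trace.
Run σ = ⟨b⟩ on Q: start {q0}
  step 1 (b): ∅ (Q stuck)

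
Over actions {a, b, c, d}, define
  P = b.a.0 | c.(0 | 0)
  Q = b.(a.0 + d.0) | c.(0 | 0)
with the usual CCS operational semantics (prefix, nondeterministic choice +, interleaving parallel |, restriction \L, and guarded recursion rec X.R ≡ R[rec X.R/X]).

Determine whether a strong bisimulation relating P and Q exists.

NO

P's transition system — 6 states:
  u0 = b.a.0 | c.(0 | 0) :: --b--▸ u1, --c--▸ u2
  u1 = a.0 | c.(0 | 0) :: --a--▸ u3, --c--▸ u4
  u2 = b.a.0 | (0 | 0) :: --b--▸ u4
  u3 = 0 | c.(0 | 0) :: --c--▸ u5
  u4 = a.0 | (0 | 0) :: --a--▸ u5
  u5 = 0 | (0 | 0) :: ∅
Q's transition system — 6 states:
  v0 = b.(a.0 + d.0) | c.(0 | 0) :: --b--▸ v1, --c--▸ v2
  v1 = (a.0 + d.0) | c.(0 | 0) :: --a--▸ v3, --c--▸ v4, --d--▸ v3
  v2 = b.(a.0 + d.0) | (0 | 0) :: --b--▸ v4
  v3 = 0 | c.(0 | 0) :: --c--▸ v5
  v4 = (a.0 + d.0) | (0 | 0) :: --a--▸ v5, --d--▸ v5
  v5 = 0 | (0 | 0) :: ∅
Partition-refinement fixed point:
  B0 = {u0}
  B1 = {u1}
  B2 = {u4}
  B3 = {u5, v5}
  B4 = {u3, v3}
  B5 = {u2}
  B6 = {v0}
  B7 = {v2}
  B8 = {v4}
  B9 = {v1}
u0 ∈ B0, v0 ∈ B6 → different blocks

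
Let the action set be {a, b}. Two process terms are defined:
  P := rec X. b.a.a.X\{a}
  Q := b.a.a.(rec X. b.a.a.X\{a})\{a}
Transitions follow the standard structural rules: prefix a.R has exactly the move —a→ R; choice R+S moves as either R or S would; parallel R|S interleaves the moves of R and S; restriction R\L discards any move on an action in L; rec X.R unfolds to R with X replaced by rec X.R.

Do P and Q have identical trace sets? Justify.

P's transition system — 5 states:
  p0 = rec X. b.a.a.X\{a} :: ··b··> p1
  p1 = a.a.(rec X. b.a.a.X\{a})\{a} :: ··a··> p2
  p2 = a.(rec X. b.a.a.X\{a})\{a} :: ··a··> p3
  p3 = (rec X. b.a.a.X\{a})\{a} :: ··b··> p4
  p4 = (a.a.(rec X. b.a.a.X\{a})\{a})\{a} :: ∅
Q's transition system — 5 states:
  q0 = b.a.a.(rec X. b.a.a.X\{a})\{a} :: ··b··> q1
  q1 = a.a.(rec X. b.a.a.X\{a})\{a} :: ··a··> q2
  q2 = a.(rec X. b.a.a.X\{a})\{a} :: ··a··> q3
  q3 = (rec X. b.a.a.X\{a})\{a} :: ··b··> q4
  q4 = (a.a.(rec X. b.a.a.X\{a})\{a})\{a} :: ∅
Partition-refinement fixed point:
  B0 = {p0, q0}
  B1 = {p1, q1}
  B2 = {p2, q2}
  B3 = {p3, q3}
  B4 = {p4, q4}
p0 ∈ B0, q0 ∈ B0 → same block
Bisimilar ⇒ trace-equivalent.

traces(P) = traces(Q)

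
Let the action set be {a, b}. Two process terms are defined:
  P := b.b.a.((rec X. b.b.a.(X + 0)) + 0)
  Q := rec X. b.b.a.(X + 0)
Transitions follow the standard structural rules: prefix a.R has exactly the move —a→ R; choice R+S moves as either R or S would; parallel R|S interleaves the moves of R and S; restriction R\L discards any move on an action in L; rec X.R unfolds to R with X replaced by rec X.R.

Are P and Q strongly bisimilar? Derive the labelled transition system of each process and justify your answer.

YES

LTS(P): 4 reachable states
  p0 = b.b.a.((rec X. b.b.a.(X + 0)) + 0) → -b-> p1
  p1 = b.a.((rec X. b.b.a.(X + 0)) + 0) → -b-> p2
  p2 = a.((rec X. b.b.a.(X + 0)) + 0) → -a-> p3
  p3 = (rec X. b.b.a.(X + 0)) + 0 → -b-> p1
LTS(Q): 4 reachable states
  q0 = rec X. b.b.a.(X + 0) → -b-> q1
  q1 = b.a.((rec X. b.b.a.(X + 0)) + 0) → -b-> q2
  q2 = a.((rec X. b.b.a.(X + 0)) + 0) → -a-> q3
  q3 = (rec X. b.b.a.(X + 0)) + 0 → -b-> q1
Coarsest stable partition (strong bisimilarity classes):
  B0 = {p0, p3, q0, q3}
  B1 = {p1, q1}
  B2 = {p2, q2}
p0 ∈ B0, q0 ∈ B0 → same block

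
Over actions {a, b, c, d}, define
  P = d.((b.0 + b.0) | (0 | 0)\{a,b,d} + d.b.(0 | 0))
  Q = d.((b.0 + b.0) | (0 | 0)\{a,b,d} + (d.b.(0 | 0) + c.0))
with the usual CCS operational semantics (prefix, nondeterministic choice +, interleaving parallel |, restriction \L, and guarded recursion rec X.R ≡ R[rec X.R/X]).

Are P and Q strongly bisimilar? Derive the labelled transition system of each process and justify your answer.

LTS(P): 5 reachable states
  m0 = d.((b.0 + b.0) | (0 | 0)\{a,b,d} + d.b.(0 | 0)) ⊢ -d-> m1
  m1 = (b.0 + b.0) | (0 | 0)\{a,b,d} + d.b.(0 | 0) ⊢ -b-> m2, -d-> m3
  m2 = 0 | (0 | 0)\{a,b,d} ⊢ stopped
  m3 = b.(0 | 0) ⊢ -b-> m4
  m4 = 0 | 0 ⊢ stopped
LTS(Q): 6 reachable states
  n0 = d.((b.0 + b.0) | (0 | 0)\{a,b,d} + (d.b.(0 | 0) + c.0)) ⊢ -d-> n1
  n1 = (b.0 + b.0) | (0 | 0)\{a,b,d} + (d.b.(0 | 0) + c.0) ⊢ -b-> n2, -c-> n3, -d-> n4
  n2 = 0 | (0 | 0)\{a,b,d} ⊢ stopped
  n3 = 0 ⊢ stopped
  n4 = b.(0 | 0) ⊢ -b-> n5
  n5 = 0 | 0 ⊢ stopped
Coarsest stable partition (strong bisimilarity classes):
  B0 = {m0}
  B1 = {m1}
  B2 = {m2, m4, n2, n3, n5}
  B3 = {m3, n4}
  B4 = {n0}
  B5 = {n1}
m0 ∈ B0, n0 ∈ B4 → different blocks

not bisimilar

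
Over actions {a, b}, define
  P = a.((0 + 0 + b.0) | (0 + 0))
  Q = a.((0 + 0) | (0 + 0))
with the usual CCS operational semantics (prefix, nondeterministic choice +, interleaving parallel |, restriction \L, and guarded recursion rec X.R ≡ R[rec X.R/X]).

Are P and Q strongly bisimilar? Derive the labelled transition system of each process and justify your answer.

NO

Reachable graph of P (3 states):
  p0 = a.((0 + 0 + b.0) | (0 + 0)) → -a-> p1
  p1 = (0 + 0 + b.0) | (0 + 0) → -b-> p2
  p2 = 0 | (0 + 0) → ·
Reachable graph of Q (2 states):
  q0 = a.((0 + 0) | (0 + 0)) → -a-> q1
  q1 = (0 + 0) | (0 + 0) → ·
Coarsest stable partition (strong bisimilarity classes):
  B0 = {p0}
  B1 = {p1}
  B2 = {p2, q1}
  B3 = {q0}
p0 ∈ B0, q0 ∈ B3 → different blocks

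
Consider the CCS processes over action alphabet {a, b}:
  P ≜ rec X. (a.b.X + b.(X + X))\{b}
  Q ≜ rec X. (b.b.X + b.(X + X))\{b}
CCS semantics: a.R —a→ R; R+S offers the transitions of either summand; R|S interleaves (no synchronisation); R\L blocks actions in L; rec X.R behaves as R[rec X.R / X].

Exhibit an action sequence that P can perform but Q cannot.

P's transition system — 2 states:
  m0 = rec X. (a.b.X + b.(X + X))\{b} → -a-> m1
  m1 = (b.(rec X. (a.b.X + b.(X + X))\{b}))\{b} → ∅
Q's transition system — 1 states:
  n0 = rec X. (b.b.X + b.(X + X))\{b} → ∅
Executing a from P (initial set {m0}):
  [1] a ⇒ {m1}
  P completes σ.
Executing a from Q (initial set {n0}):
  [1] a ⇒ ∅  — Q cannot continue

a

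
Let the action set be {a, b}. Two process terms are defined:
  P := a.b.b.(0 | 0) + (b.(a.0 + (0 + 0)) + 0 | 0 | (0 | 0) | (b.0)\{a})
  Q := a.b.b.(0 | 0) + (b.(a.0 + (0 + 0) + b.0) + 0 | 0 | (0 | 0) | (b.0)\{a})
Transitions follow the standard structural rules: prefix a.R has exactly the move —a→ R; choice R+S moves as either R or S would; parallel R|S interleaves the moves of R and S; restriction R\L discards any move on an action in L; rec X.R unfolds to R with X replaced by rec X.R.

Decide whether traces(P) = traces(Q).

LTS(P): 7 reachable states
  s0 = a.b.b.(0 | 0) + (b.(a.0 + (0 + 0)) + 0 | 0 | (0 | 0) | (b.0)\{a}) | =a=> s1, =b=> s2, =b=> s3
  s1 = b.b.(0 | 0) | =b=> s4
  s2 = 0 | 0 | (0 | 0) | 0\{a} | stopped
  s3 = a.0 + (0 + 0) | =a=> s5
  s4 = b.(0 | 0) | =b=> s6
  s5 = 0 | stopped
  s6 = 0 | 0 | stopped
LTS(Q): 7 reachable states
  t0 = a.b.b.(0 | 0) + (b.(a.0 + (0 + 0) + b.0) + 0 | 0 | (0 | 0) | (b.0)\{a}) | =a=> t1, =b=> t2, =b=> t3
  t1 = b.b.(0 | 0) | =b=> t4
  t2 = 0 | 0 | (0 | 0) | 0\{a} | stopped
  t3 = a.0 + (0 + 0) + b.0 | =a=> t5, =b=> t5
  t4 = b.(0 | 0) | =b=> t6
  t5 = 0 | stopped
  t6 = 0 | 0 | stopped
Executing bb from Q (initial set {t0}):
  [1] b ⇒ {t2, t3}
  [2] b ⇒ {t5}
  — Q admits the full trace.
Executing bb from P (initial set {s0}):
  [1] b ⇒ {s2, s3}
  [2] b ⇒ ∅ (P stuck)

trace-distinct — witness ⟨bb⟩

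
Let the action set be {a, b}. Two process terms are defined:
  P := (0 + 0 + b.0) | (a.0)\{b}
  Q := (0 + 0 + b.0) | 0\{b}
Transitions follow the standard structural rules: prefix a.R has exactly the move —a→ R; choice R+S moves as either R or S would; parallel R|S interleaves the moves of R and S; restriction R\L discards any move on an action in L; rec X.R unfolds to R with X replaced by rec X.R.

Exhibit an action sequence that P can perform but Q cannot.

LTS(P): 4 reachable states
  u0 = (0 + 0 + b.0) | (a.0)\{b} → ··a··> u1, ··b··> u2
  u1 = (0 + 0 + b.0) | 0\{b} → ··b··> u3
  u2 = 0 | (a.0)\{b} → ··a··> u3
  u3 = 0 | 0\{b} → stopped
LTS(Q): 2 reachable states
  v0 = (0 + 0 + b.0) | 0\{b} → ··b··> v1
  v1 = 0 | 0\{b} → stopped
Trace ⟨a⟩ through P, begin at {u0}:
  [1] a ⇒ {u1}
  P completes σ.
Trace ⟨a⟩ through Q, begin at {v0}:
  [1] a ⇒ ∅ (Q stuck)

a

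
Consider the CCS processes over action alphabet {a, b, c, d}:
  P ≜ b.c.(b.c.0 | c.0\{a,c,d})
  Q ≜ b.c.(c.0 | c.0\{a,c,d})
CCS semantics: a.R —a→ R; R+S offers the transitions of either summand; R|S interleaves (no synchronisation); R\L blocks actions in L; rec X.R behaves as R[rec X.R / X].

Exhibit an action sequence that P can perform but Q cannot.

P's transition system — 8 states:
  m0 = b.c.(b.c.0 | c.0\{a,c,d}) → ··b··> m1
  m1 = c.(b.c.0 | c.0\{a,c,d}) → ··c··> m2
  m2 = b.c.0 | c.0\{a,c,d} → ··b··> m3, ··c··> m4
  m3 = c.0 | c.0\{a,c,d} → ··c··> m5, ··c··> m6
  m4 = b.c.0 | 0\{a,c,d} → ··b··> m6
  m5 = 0 | c.0\{a,c,d} → ··c··> m7
  m6 = c.0 | 0\{a,c,d} → ··c··> m7
  m7 = 0 | 0\{a,c,d} → (no moves)
Q's transition system — 6 states:
  n0 = b.c.(c.0 | c.0\{a,c,d}) → ··b··> n1
  n1 = c.(c.0 | c.0\{a,c,d}) → ··c··> n2
  n2 = c.0 | c.0\{a,c,d} → ··c··> n3, ··c··> n4
  n3 = 0 | c.0\{a,c,d} → ··c··> n5
  n4 = c.0 | 0\{a,c,d} → ··c··> n5
  n5 = 0 | 0\{a,c,d} → (no moves)
Trace ⟨bcb⟩ through P, begin at {m0}:
  after b @ step 1: {m1}
  after c @ step 2: {m2}
  after b @ step 3: {m3}
  ✓ P
Trace ⟨bcb⟩ through Q, begin at {n0}:
  after b @ step 1: {n1}
  after c @ step 2: {n2}
  after b @ step 3: ∅ (Q stuck)

bcb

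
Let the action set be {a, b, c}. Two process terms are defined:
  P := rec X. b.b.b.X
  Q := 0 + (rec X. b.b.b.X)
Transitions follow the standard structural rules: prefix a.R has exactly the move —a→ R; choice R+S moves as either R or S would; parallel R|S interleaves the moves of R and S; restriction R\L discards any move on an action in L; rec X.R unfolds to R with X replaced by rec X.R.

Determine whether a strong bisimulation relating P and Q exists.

P's transition system — 3 states:
  u0 = rec X. b.b.b.X :: -b-> u1
  u1 = b.b.(rec X. b.b.b.X) :: -b-> u2
  u2 = b.(rec X. b.b.b.X) :: -b-> u0
Q's transition system — 4 states:
  v0 = 0 + (rec X. b.b.b.X) :: -b-> v1
  v1 = b.b.(rec X. b.b.b.X) :: -b-> v2
  v2 = b.(rec X. b.b.b.X) :: -b-> v3
  v3 = rec X. b.b.b.X :: -b-> v1
Coarsest stable partition (strong bisimilarity classes):
  B0 = {u0, u1, u2, v0, v1, v2, v3}
u0 ∈ B0, v0 ∈ B0 → same block

YES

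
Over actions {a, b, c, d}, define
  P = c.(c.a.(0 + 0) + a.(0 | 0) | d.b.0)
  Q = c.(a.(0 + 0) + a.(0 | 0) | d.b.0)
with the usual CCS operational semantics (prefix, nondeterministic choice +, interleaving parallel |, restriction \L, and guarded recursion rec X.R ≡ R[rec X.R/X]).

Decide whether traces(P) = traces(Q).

P's transition system — 9 states:
  p0 = c.(c.a.(0 + 0) + a.(0 | 0) | d.b.0) has moves =c=> p1
  p1 = c.a.(0 + 0) + a.(0 | 0) | d.b.0 has moves =a=> p2, =c=> p3, =d=> p4
  p2 = 0 | 0 | d.b.0 has moves =d=> p5
  p3 = a.(0 + 0) has moves =a=> p6
  p4 = a.(0 | 0) | b.0 has moves =a=> p5, =b=> p7
  p5 = 0 | 0 | b.0 has moves =b=> p8
  p6 = 0 + 0 has moves ·
  p7 = a.(0 | 0) | 0 has moves =a=> p8
  p8 = 0 | 0 | 0 has moves ·
Q's transition system — 8 states:
  q0 = c.(a.(0 + 0) + a.(0 | 0) | d.b.0) has moves =c=> q1
  q1 = a.(0 + 0) + a.(0 | 0) | d.b.0 has moves =a=> q2, =a=> q3, =d=> q4
  q2 = 0 + 0 has moves ·
  q3 = 0 | 0 | d.b.0 has moves =d=> q5
  q4 = a.(0 | 0) | b.0 has moves =a=> q5, =b=> q6
  q5 = 0 | 0 | b.0 has moves =b=> q7
  q6 = a.(0 | 0) | 0 has moves =a=> q7
  q7 = 0 | 0 | 0 has moves ·
Trace ⟨cc⟩ through P, begin at {p0}:
  [1] c ⇒ {p1}
  [2] c ⇒ {p3}
  ✓ P
Trace ⟨cc⟩ through Q, begin at {q0}:
  [1] c ⇒ {q1}
  [2] c ⇒ ∅ (Q stuck)

trace-distinct — witness ⟨cc⟩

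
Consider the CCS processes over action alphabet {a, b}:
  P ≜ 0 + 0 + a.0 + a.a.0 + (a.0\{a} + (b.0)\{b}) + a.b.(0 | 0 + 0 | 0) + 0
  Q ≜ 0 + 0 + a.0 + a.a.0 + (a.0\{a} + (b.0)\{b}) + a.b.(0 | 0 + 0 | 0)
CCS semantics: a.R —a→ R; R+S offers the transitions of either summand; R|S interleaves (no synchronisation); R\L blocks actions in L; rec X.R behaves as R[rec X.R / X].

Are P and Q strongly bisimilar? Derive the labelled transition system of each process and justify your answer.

P ~ Q

LTS(P): 6 reachable states
  s0 = 0 + 0 + a.0 + a.a.0 + (a.0\{a} + (b.0)\{b}) + a.b.(0 | 0 + 0 | 0) + 0 ⊢ —a→ s1, —a→ s2, —a→ s3, —a→ s4
  s1 = 0 ⊢ ∅
  s2 = 0\{a} ⊢ ∅
  s3 = a.0 ⊢ —a→ s1
  s4 = b.(0 | 0 + 0 | 0) ⊢ —b→ s5
  s5 = 0 | 0 + 0 | 0 ⊢ ∅
LTS(Q): 6 reachable states
  t0 = 0 + 0 + a.0 + a.a.0 + (a.0\{a} + (b.0)\{b}) + a.b.(0 | 0 + 0 | 0) ⊢ —a→ t1, —a→ t2, —a→ t3, —a→ t4
  t1 = 0 ⊢ ∅
  t2 = 0\{a} ⊢ ∅
  t3 = a.0 ⊢ —a→ t1
  t4 = b.(0 | 0 + 0 | 0) ⊢ —b→ t5
  t5 = 0 | 0 + 0 | 0 ⊢ ∅
Partition-refinement fixed point:
  B0 = {s0, t0}
  B1 = {s1, s2, s5, t1, t2, t5}
  B2 = {s4, t4}
  B3 = {s3, t3}
s0 ∈ B0, t0 ∈ B0 → same block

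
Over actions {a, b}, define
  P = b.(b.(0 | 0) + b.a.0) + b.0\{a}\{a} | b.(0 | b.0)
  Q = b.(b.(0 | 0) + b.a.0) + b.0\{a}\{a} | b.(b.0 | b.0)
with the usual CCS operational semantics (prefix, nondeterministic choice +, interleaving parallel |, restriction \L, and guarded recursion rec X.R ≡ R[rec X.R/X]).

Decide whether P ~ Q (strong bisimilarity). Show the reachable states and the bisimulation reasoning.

NO

P's transition system — 10 states:
  s0 = b.(b.(0 | 0) + b.a.0) + b.0\{a}\{a} | b.(0 | b.0) ⊢ ··b··> s1, ··b··> s2, ··b··> s3
  s1 = 0\{a}\{a} | b.(0 | b.0) ⊢ ··b··> s4
  s2 = b.(0 | 0) + b.a.0 ⊢ ··b··> s5, ··b··> s6
  s3 = b.0\{a}\{a} | (0 | b.0) ⊢ ··b··> s4, ··b··> s7
  s4 = 0\{a}\{a} | (0 | b.0) ⊢ ··b··> s8
  s5 = 0 | 0 ⊢ deadlocked
  s6 = a.0 ⊢ ··a··> s9
  s7 = b.0\{a}\{a} | (0 | 0) ⊢ ··b··> s8
  s8 = 0\{a}\{a} | (0 | 0) ⊢ deadlocked
  s9 = 0 ⊢ deadlocked
Q's transition system — 14 states:
  t0 = b.(b.(0 | 0) + b.a.0) + b.0\{a}\{a} | b.(b.0 | b.0) ⊢ ··b··> t1, ··b··> t2, ··b··> t3
  t1 = 0\{a}\{a} | b.(b.0 | b.0) ⊢ ··b··> t4
  t2 = b.(0 | 0) + b.a.0 ⊢ ··b··> t5, ··b··> t6
  t3 = b.0\{a}\{a} | (b.0 | b.0) ⊢ ··b··> t4, ··b··> t7, ··b··> t8
  t4 = 0\{a}\{a} | (b.0 | b.0) ⊢ ··b··> t10, ··b··> t9
  t5 = 0 | 0 ⊢ deadlocked
  t6 = a.0 ⊢ ··a··> t11
  t7 = b.0\{a}\{a} | (0 | b.0) ⊢ ··b··> t12, ··b··> t9
  t8 = b.0\{a}\{a} | (b.0 | 0) ⊢ ··b··> t10, ··b··> t12
  t9 = 0\{a}\{a} | (0 | b.0) ⊢ ··b··> t13
  t10 = 0\{a}\{a} | (b.0 | 0) ⊢ ··b··> t13
  t11 = 0 ⊢ deadlocked
  t12 = b.0\{a}\{a} | (0 | 0) ⊢ ··b··> t13
  t13 = 0\{a}\{a} | (0 | 0) ⊢ deadlocked
Bisimilarity quotient blocks:
  B0 = {s0}
  B1 = {s2, t2}
  B2 = {s6, t6}
  B3 = {s5, s8, s9, t11, t13, t5}
  B4 = {s1, s3, t4, t7, t8}
  B5 = {s4, s7, t10, t12, t9}
  B6 = {t0}
  B7 = {t1, t3}
s0 ∈ B0, t0 ∈ B6 → different blocks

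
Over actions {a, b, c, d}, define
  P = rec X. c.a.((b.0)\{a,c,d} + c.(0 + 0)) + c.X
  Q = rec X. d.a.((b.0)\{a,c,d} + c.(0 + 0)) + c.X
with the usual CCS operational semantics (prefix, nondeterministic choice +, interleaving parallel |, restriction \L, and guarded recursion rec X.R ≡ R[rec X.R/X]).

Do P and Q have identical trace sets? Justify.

Reachable graph of P (5 states):
  m0 = rec X. c.a.((b.0)\{a,c,d} + c.(0 + 0)) + c.X ⊢ --c--▸ m0, --c--▸ m1
  m1 = a.((b.0)\{a,c,d} + c.(0 + 0)) ⊢ --a--▸ m2
  m2 = (b.0)\{a,c,d} + c.(0 + 0) ⊢ --b--▸ m3, --c--▸ m4
  m3 = 0\{a,c,d} ⊢ deadlocked
  m4 = 0 + 0 ⊢ deadlocked
Reachable graph of Q (5 states):
  n0 = rec X. d.a.((b.0)\{a,c,d} + c.(0 + 0)) + c.X ⊢ --c--▸ n0, --d--▸ n1
  n1 = a.((b.0)\{a,c,d} + c.(0 + 0)) ⊢ --a--▸ n2
  n2 = (b.0)\{a,c,d} + c.(0 + 0) ⊢ --b--▸ n3, --c--▸ n4
  n3 = 0\{a,c,d} ⊢ deadlocked
  n4 = 0 + 0 ⊢ deadlocked
Run σ = ⟨ca⟩ on P: start {m0}
  step 1 (c): {m0, m1}
  step 2 (a): {m2}
  ✓ P
Run σ = ⟨ca⟩ on Q: start {n0}
  step 1 (c): {n0}
  step 2 (a): no successor for Q

NO — witness ⟨ca⟩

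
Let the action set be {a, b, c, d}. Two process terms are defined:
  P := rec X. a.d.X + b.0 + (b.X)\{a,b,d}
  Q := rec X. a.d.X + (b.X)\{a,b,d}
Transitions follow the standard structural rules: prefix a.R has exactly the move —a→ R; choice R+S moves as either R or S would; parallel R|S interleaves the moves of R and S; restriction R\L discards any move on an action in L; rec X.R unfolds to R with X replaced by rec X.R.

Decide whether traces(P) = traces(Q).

trace-distinct — witness ⟨b⟩

P's transition system — 3 states:
  m0 = rec X. a.d.X + b.0 + (b.X)\{a,b,d} has moves =a=> m1, =b=> m2
  m1 = d.(rec X. a.d.X + b.0 + (b.X)\{a,b,d}) has moves =d=> m0
  m2 = 0 has moves ·
Q's transition system — 2 states:
  n0 = rec X. a.d.X + (b.X)\{a,b,d} has moves =a=> n1
  n1 = d.(rec X. a.d.X + (b.X)\{a,b,d}) has moves =d=> n0
Run σ = ⟨b⟩ on P: start {m0}
  [1] b ⇒ {m2}
  — P admits the full trace.
Run σ = ⟨b⟩ on Q: start {n0}
  [1] b ⇒ no successor for Q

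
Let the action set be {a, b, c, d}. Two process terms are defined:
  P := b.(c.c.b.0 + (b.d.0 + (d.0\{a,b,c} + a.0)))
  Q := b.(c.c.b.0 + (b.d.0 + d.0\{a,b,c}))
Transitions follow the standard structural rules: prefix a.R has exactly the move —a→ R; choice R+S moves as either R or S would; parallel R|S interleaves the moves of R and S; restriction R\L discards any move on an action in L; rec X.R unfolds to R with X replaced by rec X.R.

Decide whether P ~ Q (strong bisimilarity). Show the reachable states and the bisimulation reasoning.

NO

LTS(P): 7 reachable states
  p0 = b.(c.c.b.0 + (b.d.0 + (d.0\{a,b,c} + a.0))) → -b-> p1
  p1 = c.c.b.0 + (b.d.0 + (d.0\{a,b,c} + a.0)) → -a-> p2, -b-> p3, -c-> p4, -d-> p5
  p2 = 0 → stopped
  p3 = d.0 → -d-> p2
  p4 = c.b.0 → -c-> p6
  p5 = 0\{a,b,c} → stopped
  p6 = b.0 → -b-> p2
LTS(Q): 7 reachable states
  q0 = b.(c.c.b.0 + (b.d.0 + d.0\{a,b,c})) → -b-> q1
  q1 = c.c.b.0 + (b.d.0 + d.0\{a,b,c}) → -b-> q2, -c-> q3, -d-> q4
  q2 = d.0 → -d-> q5
  q3 = c.b.0 → -c-> q6
  q4 = 0\{a,b,c} → stopped
  q5 = 0 → stopped
  q6 = b.0 → -b-> q5
Bisimilarity quotient blocks:
  B0 = {p0}
  B1 = {p1}
  B2 = {p4, q3}
  B3 = {p6, q6}
  B4 = {p2, p5, q4, q5}
  B5 = {p3, q2}
  B6 = {q0}
  B7 = {q1}
p0 ∈ B0, q0 ∈ B6 → different blocks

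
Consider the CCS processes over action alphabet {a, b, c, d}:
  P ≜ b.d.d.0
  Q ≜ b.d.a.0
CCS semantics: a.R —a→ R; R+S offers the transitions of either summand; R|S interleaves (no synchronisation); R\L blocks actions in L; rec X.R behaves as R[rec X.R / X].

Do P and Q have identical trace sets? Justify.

Reachable graph of P (4 states):
  p0 = b.d.d.0 :: =b=> p1
  p1 = d.d.0 :: =d=> p2
  p2 = d.0 :: =d=> p3
  p3 = 0 :: deadlocked
Reachable graph of Q (4 states):
  q0 = b.d.a.0 :: =b=> q1
  q1 = d.a.0 :: =d=> q2
  q2 = a.0 :: =a=> q3
  q3 = 0 :: deadlocked
Executing bdd from P (initial set {p0}):
  [1] b ⇒ {p1}
  [2] d ⇒ {p2}
  [3] d ⇒ {p3}
  P completes σ.
Executing bdd from Q (initial set {q0}):
  [1] b ⇒ {q1}
  [2] d ⇒ {q2}
  [3] d ⇒ ∅ (Q stuck)

trace-distinct — witness ⟨bdd⟩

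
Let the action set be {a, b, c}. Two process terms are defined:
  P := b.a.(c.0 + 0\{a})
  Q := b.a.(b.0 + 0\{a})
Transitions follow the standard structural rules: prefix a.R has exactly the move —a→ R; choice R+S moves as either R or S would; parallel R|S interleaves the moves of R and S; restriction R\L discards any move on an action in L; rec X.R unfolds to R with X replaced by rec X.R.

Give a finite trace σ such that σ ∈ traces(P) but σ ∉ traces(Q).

bac

LTS(P): 4 reachable states
  p0 = b.a.(c.0 + 0\{a}) ⊢ -b-> p1
  p1 = a.(c.0 + 0\{a}) ⊢ -a-> p2
  p2 = c.0 + 0\{a} ⊢ -c-> p3
  p3 = 0 ⊢ (no moves)
LTS(Q): 4 reachable states
  q0 = b.a.(b.0 + 0\{a}) ⊢ -b-> q1
  q1 = a.(b.0 + 0\{a}) ⊢ -a-> q2
  q2 = b.0 + 0\{a} ⊢ -b-> q3
  q3 = 0 ⊢ (no moves)
Run σ = ⟨bac⟩ on P: start {p0}
  step 1 (b): {p1}
  step 2 (a): {p2}
  step 3 (c): {p3}
  — P admits the full trace.
Run σ = ⟨bac⟩ on Q: start {q0}
  step 1 (b): {q1}
  step 2 (a): {q2}
  step 3 (c): no successor for Q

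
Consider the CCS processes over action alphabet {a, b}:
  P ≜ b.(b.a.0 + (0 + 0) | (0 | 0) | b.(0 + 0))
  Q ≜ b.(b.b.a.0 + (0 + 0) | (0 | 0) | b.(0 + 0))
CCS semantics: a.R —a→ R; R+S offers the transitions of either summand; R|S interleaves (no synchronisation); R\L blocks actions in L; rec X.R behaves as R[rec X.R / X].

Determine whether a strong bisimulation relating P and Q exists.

LTS(P): 5 reachable states
  u0 = b.(b.a.0 + (0 + 0) | (0 | 0) | b.(0 + 0)) has moves —b→ u1
  u1 = b.a.0 + (0 + 0) | (0 | 0) | b.(0 + 0) has moves —b→ u2, —b→ u3
  u2 = (0 + 0) | (0 | 0) | (0 + 0) has moves stopped
  u3 = a.0 has moves —a→ u4
  u4 = 0 has moves stopped
LTS(Q): 6 reachable states
  v0 = b.(b.b.a.0 + (0 + 0) | (0 | 0) | b.(0 + 0)) has moves —b→ v1
  v1 = b.b.a.0 + (0 + 0) | (0 | 0) | b.(0 + 0) has moves —b→ v2, —b→ v3
  v2 = (0 + 0) | (0 | 0) | (0 + 0) has moves stopped
  v3 = b.a.0 has moves —b→ v4
  v4 = a.0 has moves —a→ v5
  v5 = 0 has moves stopped
Partition-refinement fixed point:
  B0 = {u0}
  B1 = {u1}
  B2 = {u3, v4}
  B3 = {u2, u4, v2, v5}
  B4 = {v0}
  B5 = {v1}
  B6 = {v3}
u0 ∈ B0, v0 ∈ B4 → different blocks

NO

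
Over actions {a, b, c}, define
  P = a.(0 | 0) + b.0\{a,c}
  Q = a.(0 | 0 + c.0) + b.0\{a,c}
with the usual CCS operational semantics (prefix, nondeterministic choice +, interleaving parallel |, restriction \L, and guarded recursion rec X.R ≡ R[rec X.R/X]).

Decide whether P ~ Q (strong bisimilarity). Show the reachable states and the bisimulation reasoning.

LTS(P): 3 reachable states
  p0 = a.(0 | 0) + b.0\{a,c} has moves --a--▸ p1, --b--▸ p2
  p1 = 0 | 0 has moves ∅
  p2 = 0\{a,c} has moves ∅
LTS(Q): 4 reachable states
  q0 = a.(0 | 0 + c.0) + b.0\{a,c} has moves --a--▸ q1, --b--▸ q2
  q1 = 0 | 0 + c.0 has moves --c--▸ q3
  q2 = 0\{a,c} has moves ∅
  q3 = 0 has moves ∅
Partition-refinement fixed point:
  B0 = {p0}
  B1 = {p1, p2, q2, q3}
  B2 = {q0}
  B3 = {q1}
p0 ∈ B0, q0 ∈ B2 → different blocks

not bisimilar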